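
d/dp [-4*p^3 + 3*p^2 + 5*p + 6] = -12*p^2 + 6*p + 5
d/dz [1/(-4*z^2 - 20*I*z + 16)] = (2*z + 5*I)/(4*(z^2 + 5*I*z - 4)^2)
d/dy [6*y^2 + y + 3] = 12*y + 1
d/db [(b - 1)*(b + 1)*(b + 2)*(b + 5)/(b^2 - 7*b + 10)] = 2*(b^5 - 7*b^4 - 29*b^3 + 77*b^2 + 100*b - 70)/(b^4 - 14*b^3 + 69*b^2 - 140*b + 100)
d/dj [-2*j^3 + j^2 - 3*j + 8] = -6*j^2 + 2*j - 3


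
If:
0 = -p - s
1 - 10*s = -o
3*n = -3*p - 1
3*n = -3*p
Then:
No Solution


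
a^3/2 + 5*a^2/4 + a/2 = a*(a/2 + 1)*(a + 1/2)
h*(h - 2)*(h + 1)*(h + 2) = h^4 + h^3 - 4*h^2 - 4*h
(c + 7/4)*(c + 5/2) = c^2 + 17*c/4 + 35/8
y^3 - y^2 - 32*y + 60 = (y - 5)*(y - 2)*(y + 6)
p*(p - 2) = p^2 - 2*p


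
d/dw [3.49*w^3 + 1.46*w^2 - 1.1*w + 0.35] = 10.47*w^2 + 2.92*w - 1.1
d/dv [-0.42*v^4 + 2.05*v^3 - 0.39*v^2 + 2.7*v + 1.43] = -1.68*v^3 + 6.15*v^2 - 0.78*v + 2.7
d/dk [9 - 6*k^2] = -12*k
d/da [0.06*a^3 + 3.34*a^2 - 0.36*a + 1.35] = 0.18*a^2 + 6.68*a - 0.36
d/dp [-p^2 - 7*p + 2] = -2*p - 7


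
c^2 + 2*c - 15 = (c - 3)*(c + 5)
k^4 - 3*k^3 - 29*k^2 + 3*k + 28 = (k - 7)*(k - 1)*(k + 1)*(k + 4)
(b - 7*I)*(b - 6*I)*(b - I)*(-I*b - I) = -I*b^4 - 14*b^3 - I*b^3 - 14*b^2 + 55*I*b^2 + 42*b + 55*I*b + 42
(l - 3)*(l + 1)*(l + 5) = l^3 + 3*l^2 - 13*l - 15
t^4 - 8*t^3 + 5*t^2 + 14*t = t*(t - 7)*(t - 2)*(t + 1)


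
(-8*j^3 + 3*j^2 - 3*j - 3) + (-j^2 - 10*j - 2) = -8*j^3 + 2*j^2 - 13*j - 5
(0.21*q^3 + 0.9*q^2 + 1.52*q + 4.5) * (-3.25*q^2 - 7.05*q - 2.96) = -0.6825*q^5 - 4.4055*q^4 - 11.9066*q^3 - 28.005*q^2 - 36.2242*q - 13.32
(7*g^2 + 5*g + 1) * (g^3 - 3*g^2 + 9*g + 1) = 7*g^5 - 16*g^4 + 49*g^3 + 49*g^2 + 14*g + 1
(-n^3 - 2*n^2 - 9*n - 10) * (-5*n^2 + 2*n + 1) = 5*n^5 + 8*n^4 + 40*n^3 + 30*n^2 - 29*n - 10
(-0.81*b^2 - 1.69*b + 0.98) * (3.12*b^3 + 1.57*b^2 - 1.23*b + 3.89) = -2.5272*b^5 - 6.5445*b^4 + 1.4006*b^3 + 0.466399999999999*b^2 - 7.7795*b + 3.8122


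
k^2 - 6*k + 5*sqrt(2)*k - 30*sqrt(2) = (k - 6)*(k + 5*sqrt(2))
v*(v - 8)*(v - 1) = v^3 - 9*v^2 + 8*v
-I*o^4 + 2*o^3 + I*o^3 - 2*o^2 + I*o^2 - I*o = o*(o + I)^2*(-I*o + I)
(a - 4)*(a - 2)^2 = a^3 - 8*a^2 + 20*a - 16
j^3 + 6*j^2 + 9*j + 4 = (j + 1)^2*(j + 4)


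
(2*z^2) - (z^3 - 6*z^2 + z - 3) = -z^3 + 8*z^2 - z + 3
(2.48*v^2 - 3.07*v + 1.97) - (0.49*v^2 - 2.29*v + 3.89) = 1.99*v^2 - 0.78*v - 1.92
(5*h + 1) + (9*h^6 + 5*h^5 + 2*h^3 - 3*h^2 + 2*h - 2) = 9*h^6 + 5*h^5 + 2*h^3 - 3*h^2 + 7*h - 1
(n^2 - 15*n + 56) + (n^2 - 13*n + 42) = 2*n^2 - 28*n + 98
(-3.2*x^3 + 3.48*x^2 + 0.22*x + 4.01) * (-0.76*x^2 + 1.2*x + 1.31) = 2.432*x^5 - 6.4848*x^4 - 0.1832*x^3 + 1.7752*x^2 + 5.1002*x + 5.2531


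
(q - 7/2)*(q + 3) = q^2 - q/2 - 21/2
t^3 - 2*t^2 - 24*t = t*(t - 6)*(t + 4)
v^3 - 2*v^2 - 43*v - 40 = (v - 8)*(v + 1)*(v + 5)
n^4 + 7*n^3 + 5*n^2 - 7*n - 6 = (n - 1)*(n + 1)^2*(n + 6)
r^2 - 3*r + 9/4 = (r - 3/2)^2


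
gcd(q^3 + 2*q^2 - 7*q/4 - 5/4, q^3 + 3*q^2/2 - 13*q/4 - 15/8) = q^2 + 3*q + 5/4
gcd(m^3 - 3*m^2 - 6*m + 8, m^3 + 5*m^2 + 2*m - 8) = m^2 + m - 2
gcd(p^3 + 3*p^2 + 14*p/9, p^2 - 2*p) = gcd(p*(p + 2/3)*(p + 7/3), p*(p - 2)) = p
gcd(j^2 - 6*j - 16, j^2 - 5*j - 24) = j - 8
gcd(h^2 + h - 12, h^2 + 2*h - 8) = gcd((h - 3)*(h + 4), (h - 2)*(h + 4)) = h + 4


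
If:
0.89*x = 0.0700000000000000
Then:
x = 0.08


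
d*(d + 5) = d^2 + 5*d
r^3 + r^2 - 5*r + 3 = (r - 1)^2*(r + 3)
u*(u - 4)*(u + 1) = u^3 - 3*u^2 - 4*u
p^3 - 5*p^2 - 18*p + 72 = (p - 6)*(p - 3)*(p + 4)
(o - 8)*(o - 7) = o^2 - 15*o + 56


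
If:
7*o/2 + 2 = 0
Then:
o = -4/7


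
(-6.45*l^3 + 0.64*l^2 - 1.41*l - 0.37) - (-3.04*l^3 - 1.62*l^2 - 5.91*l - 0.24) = -3.41*l^3 + 2.26*l^2 + 4.5*l - 0.13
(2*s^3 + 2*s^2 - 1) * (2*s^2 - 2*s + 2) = 4*s^5 + 2*s^2 + 2*s - 2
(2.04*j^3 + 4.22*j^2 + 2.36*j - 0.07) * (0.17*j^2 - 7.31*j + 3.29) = 0.3468*j^5 - 14.195*j^4 - 23.7354*j^3 - 3.3797*j^2 + 8.2761*j - 0.2303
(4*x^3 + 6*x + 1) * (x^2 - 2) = 4*x^5 - 2*x^3 + x^2 - 12*x - 2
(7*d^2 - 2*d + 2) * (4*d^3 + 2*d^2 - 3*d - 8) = 28*d^5 + 6*d^4 - 17*d^3 - 46*d^2 + 10*d - 16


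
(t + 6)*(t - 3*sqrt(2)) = t^2 - 3*sqrt(2)*t + 6*t - 18*sqrt(2)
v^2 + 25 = (v - 5*I)*(v + 5*I)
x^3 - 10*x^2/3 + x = x*(x - 3)*(x - 1/3)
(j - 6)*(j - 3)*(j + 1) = j^3 - 8*j^2 + 9*j + 18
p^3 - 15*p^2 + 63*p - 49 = (p - 7)^2*(p - 1)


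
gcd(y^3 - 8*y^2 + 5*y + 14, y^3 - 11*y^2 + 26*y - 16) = y - 2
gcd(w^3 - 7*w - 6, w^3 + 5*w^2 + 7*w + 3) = w + 1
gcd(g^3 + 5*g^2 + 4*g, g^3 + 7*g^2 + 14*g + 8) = g^2 + 5*g + 4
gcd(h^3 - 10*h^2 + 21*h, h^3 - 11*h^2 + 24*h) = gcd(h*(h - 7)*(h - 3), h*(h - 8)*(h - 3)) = h^2 - 3*h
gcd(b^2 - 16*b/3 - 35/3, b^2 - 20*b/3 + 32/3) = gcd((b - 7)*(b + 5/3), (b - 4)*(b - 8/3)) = 1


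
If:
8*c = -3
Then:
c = -3/8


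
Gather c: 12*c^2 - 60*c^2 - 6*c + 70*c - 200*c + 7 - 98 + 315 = -48*c^2 - 136*c + 224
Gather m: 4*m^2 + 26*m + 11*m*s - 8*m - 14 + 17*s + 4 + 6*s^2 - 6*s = 4*m^2 + m*(11*s + 18) + 6*s^2 + 11*s - 10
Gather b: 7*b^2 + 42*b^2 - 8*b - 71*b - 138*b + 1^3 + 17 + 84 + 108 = 49*b^2 - 217*b + 210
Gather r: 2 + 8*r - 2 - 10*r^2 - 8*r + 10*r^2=0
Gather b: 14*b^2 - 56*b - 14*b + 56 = 14*b^2 - 70*b + 56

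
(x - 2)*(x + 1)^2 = x^3 - 3*x - 2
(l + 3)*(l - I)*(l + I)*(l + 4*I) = l^4 + 3*l^3 + 4*I*l^3 + l^2 + 12*I*l^2 + 3*l + 4*I*l + 12*I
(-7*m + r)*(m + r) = -7*m^2 - 6*m*r + r^2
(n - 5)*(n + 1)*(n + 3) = n^3 - n^2 - 17*n - 15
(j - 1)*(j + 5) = j^2 + 4*j - 5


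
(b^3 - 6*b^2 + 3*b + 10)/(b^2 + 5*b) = (b^3 - 6*b^2 + 3*b + 10)/(b*(b + 5))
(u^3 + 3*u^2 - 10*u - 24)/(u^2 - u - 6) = u + 4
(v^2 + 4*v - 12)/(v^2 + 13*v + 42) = (v - 2)/(v + 7)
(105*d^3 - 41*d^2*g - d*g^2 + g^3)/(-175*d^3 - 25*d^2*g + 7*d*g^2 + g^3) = (-3*d + g)/(5*d + g)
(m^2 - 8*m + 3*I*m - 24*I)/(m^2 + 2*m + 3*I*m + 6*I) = (m - 8)/(m + 2)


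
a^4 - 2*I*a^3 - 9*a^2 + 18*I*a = a*(a - 3)*(a + 3)*(a - 2*I)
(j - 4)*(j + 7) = j^2 + 3*j - 28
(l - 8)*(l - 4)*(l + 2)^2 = l^4 - 8*l^3 - 12*l^2 + 80*l + 128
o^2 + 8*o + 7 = (o + 1)*(o + 7)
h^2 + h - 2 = (h - 1)*(h + 2)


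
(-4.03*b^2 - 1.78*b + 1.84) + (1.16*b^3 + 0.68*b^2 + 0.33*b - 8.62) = 1.16*b^3 - 3.35*b^2 - 1.45*b - 6.78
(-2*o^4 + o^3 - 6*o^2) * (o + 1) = -2*o^5 - o^4 - 5*o^3 - 6*o^2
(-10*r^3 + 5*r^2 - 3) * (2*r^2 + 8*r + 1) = -20*r^5 - 70*r^4 + 30*r^3 - r^2 - 24*r - 3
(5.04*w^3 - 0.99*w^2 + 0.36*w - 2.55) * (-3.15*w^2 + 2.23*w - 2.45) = -15.876*w^5 + 14.3577*w^4 - 15.6897*w^3 + 11.2608*w^2 - 6.5685*w + 6.2475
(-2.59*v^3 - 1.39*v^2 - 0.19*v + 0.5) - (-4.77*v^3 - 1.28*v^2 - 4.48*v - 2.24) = 2.18*v^3 - 0.11*v^2 + 4.29*v + 2.74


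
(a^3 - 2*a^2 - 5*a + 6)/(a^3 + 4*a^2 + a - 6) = (a - 3)/(a + 3)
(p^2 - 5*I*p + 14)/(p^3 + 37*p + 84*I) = (p + 2*I)/(p^2 + 7*I*p - 12)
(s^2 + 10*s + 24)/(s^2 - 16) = (s + 6)/(s - 4)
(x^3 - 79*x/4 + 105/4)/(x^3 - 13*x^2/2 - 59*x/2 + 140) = (x - 3/2)/(x - 8)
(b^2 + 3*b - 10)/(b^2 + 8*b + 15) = (b - 2)/(b + 3)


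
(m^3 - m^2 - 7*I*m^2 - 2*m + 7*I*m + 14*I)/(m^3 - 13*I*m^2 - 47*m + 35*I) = (m^2 - m - 2)/(m^2 - 6*I*m - 5)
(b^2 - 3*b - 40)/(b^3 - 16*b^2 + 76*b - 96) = (b + 5)/(b^2 - 8*b + 12)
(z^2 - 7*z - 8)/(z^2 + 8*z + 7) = (z - 8)/(z + 7)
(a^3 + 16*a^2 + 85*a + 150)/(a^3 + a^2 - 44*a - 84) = (a^2 + 10*a + 25)/(a^2 - 5*a - 14)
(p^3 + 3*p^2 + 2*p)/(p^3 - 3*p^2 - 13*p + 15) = p*(p^2 + 3*p + 2)/(p^3 - 3*p^2 - 13*p + 15)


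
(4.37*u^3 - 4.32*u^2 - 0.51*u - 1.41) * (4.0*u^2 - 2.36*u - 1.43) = 17.48*u^5 - 27.5932*u^4 + 1.9061*u^3 + 1.7412*u^2 + 4.0569*u + 2.0163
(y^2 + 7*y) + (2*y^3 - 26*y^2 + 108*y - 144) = 2*y^3 - 25*y^2 + 115*y - 144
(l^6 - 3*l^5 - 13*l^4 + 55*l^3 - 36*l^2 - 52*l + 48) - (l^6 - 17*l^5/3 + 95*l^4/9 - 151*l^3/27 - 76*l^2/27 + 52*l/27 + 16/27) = 8*l^5/3 - 212*l^4/9 + 1636*l^3/27 - 896*l^2/27 - 1456*l/27 + 1280/27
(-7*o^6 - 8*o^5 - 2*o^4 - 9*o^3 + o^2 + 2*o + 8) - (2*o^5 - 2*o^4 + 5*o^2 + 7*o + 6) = -7*o^6 - 10*o^5 - 9*o^3 - 4*o^2 - 5*o + 2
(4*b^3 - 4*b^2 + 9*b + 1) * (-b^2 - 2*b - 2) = -4*b^5 - 4*b^4 - 9*b^3 - 11*b^2 - 20*b - 2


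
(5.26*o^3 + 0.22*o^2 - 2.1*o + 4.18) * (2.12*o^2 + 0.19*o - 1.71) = 11.1512*o^5 + 1.4658*o^4 - 13.4048*o^3 + 8.0864*o^2 + 4.3852*o - 7.1478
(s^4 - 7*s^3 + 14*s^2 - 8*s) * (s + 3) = s^5 - 4*s^4 - 7*s^3 + 34*s^2 - 24*s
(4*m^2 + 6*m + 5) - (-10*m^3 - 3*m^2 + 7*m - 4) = 10*m^3 + 7*m^2 - m + 9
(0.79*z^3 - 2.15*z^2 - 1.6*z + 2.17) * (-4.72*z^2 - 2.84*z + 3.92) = -3.7288*z^5 + 7.9044*z^4 + 16.7548*z^3 - 14.1264*z^2 - 12.4348*z + 8.5064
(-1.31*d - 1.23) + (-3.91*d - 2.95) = -5.22*d - 4.18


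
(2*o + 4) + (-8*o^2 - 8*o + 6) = -8*o^2 - 6*o + 10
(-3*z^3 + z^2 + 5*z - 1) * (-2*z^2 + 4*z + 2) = 6*z^5 - 14*z^4 - 12*z^3 + 24*z^2 + 6*z - 2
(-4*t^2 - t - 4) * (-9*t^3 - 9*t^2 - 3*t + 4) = 36*t^5 + 45*t^4 + 57*t^3 + 23*t^2 + 8*t - 16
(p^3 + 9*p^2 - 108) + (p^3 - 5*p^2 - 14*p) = 2*p^3 + 4*p^2 - 14*p - 108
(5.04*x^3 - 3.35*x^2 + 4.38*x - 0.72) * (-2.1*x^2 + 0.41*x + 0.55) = -10.584*x^5 + 9.1014*x^4 - 7.7995*x^3 + 1.4653*x^2 + 2.1138*x - 0.396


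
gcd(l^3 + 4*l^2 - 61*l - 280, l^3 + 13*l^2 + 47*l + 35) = l^2 + 12*l + 35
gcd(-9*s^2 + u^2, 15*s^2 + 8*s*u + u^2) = 3*s + u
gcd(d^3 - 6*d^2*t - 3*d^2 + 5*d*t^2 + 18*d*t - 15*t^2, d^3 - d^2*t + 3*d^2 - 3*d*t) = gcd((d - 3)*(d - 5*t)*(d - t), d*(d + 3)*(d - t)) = -d + t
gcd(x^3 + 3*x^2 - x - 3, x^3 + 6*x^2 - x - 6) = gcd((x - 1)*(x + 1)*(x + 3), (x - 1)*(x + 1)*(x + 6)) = x^2 - 1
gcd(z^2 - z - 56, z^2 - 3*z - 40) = z - 8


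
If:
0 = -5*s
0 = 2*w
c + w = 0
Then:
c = 0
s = 0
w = 0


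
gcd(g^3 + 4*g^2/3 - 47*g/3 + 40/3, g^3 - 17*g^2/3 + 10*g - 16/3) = g^2 - 11*g/3 + 8/3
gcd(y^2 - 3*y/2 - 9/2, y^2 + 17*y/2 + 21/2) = y + 3/2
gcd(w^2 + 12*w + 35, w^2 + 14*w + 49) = w + 7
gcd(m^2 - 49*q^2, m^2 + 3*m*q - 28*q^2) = m + 7*q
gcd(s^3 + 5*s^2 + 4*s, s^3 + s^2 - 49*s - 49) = s + 1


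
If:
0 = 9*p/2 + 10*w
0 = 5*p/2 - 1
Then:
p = 2/5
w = -9/50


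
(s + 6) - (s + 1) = 5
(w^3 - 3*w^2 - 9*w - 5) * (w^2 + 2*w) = w^5 - w^4 - 15*w^3 - 23*w^2 - 10*w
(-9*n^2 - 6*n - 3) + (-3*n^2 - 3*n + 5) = -12*n^2 - 9*n + 2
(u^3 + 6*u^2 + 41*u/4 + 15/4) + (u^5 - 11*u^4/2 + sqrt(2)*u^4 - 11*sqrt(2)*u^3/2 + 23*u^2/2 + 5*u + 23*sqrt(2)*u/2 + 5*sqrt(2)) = u^5 - 11*u^4/2 + sqrt(2)*u^4 - 11*sqrt(2)*u^3/2 + u^3 + 35*u^2/2 + 61*u/4 + 23*sqrt(2)*u/2 + 15/4 + 5*sqrt(2)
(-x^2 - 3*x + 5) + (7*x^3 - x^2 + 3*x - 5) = 7*x^3 - 2*x^2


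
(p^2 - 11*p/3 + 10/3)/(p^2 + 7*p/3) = (3*p^2 - 11*p + 10)/(p*(3*p + 7))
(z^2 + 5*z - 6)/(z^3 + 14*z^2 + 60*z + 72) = (z - 1)/(z^2 + 8*z + 12)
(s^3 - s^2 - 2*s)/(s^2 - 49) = s*(s^2 - s - 2)/(s^2 - 49)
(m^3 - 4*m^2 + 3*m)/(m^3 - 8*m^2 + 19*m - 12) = m/(m - 4)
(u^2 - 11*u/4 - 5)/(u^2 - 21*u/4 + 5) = (4*u + 5)/(4*u - 5)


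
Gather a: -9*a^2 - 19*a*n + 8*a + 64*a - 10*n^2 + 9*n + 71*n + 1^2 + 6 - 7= -9*a^2 + a*(72 - 19*n) - 10*n^2 + 80*n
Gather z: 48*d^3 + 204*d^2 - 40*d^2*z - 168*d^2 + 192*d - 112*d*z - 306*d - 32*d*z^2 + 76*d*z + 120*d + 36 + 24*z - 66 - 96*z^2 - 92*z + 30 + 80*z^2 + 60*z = 48*d^3 + 36*d^2 + 6*d + z^2*(-32*d - 16) + z*(-40*d^2 - 36*d - 8)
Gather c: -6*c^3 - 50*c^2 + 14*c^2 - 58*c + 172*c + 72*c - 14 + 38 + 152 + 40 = -6*c^3 - 36*c^2 + 186*c + 216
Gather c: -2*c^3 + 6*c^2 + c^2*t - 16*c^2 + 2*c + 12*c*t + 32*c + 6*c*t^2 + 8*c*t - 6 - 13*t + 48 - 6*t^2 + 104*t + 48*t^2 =-2*c^3 + c^2*(t - 10) + c*(6*t^2 + 20*t + 34) + 42*t^2 + 91*t + 42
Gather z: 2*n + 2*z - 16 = 2*n + 2*z - 16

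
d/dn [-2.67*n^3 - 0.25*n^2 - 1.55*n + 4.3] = -8.01*n^2 - 0.5*n - 1.55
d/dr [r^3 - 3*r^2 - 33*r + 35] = 3*r^2 - 6*r - 33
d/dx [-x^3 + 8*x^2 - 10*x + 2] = -3*x^2 + 16*x - 10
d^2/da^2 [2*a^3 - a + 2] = 12*a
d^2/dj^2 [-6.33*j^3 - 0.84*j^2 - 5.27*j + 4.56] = -37.98*j - 1.68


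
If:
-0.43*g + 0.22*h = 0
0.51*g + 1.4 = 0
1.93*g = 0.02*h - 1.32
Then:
No Solution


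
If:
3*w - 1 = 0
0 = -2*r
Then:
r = 0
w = 1/3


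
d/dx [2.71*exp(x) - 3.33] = 2.71*exp(x)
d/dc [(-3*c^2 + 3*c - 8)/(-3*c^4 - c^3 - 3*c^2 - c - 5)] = (-18*c^5 + 24*c^4 - 90*c^3 - 12*c^2 - 18*c - 23)/(9*c^8 + 6*c^7 + 19*c^6 + 12*c^5 + 41*c^4 + 16*c^3 + 31*c^2 + 10*c + 25)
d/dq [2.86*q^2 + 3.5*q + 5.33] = 5.72*q + 3.5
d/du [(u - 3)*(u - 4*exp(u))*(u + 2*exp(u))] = -2*u^2*exp(u) + 3*u^2 - 16*u*exp(2*u) + 2*u*exp(u) - 6*u + 40*exp(2*u) + 6*exp(u)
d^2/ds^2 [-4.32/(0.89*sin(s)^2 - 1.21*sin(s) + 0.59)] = (13.687488*sin(s)^4 - 13.956624*sin(s)^3 - 23.280048*sin(s)^2 + 30.997296*sin(s) - 8.11296)/(0.89*sin(s)^2 - 1.21*sin(s) + 0.59)^3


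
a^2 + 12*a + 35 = (a + 5)*(a + 7)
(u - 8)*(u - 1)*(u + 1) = u^3 - 8*u^2 - u + 8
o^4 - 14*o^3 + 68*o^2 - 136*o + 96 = (o - 6)*(o - 4)*(o - 2)^2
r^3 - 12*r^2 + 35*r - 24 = (r - 8)*(r - 3)*(r - 1)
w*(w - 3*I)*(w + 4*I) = w^3 + I*w^2 + 12*w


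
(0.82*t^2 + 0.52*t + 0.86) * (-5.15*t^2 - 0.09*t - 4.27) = -4.223*t^4 - 2.7518*t^3 - 7.9772*t^2 - 2.2978*t - 3.6722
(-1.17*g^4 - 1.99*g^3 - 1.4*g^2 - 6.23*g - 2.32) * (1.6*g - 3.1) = -1.872*g^5 + 0.443*g^4 + 3.929*g^3 - 5.628*g^2 + 15.601*g + 7.192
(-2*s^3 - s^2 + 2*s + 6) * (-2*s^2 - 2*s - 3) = 4*s^5 + 6*s^4 + 4*s^3 - 13*s^2 - 18*s - 18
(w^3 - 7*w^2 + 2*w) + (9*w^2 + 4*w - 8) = w^3 + 2*w^2 + 6*w - 8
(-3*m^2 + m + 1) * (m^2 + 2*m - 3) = -3*m^4 - 5*m^3 + 12*m^2 - m - 3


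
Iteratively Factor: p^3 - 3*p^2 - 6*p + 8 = (p - 4)*(p^2 + p - 2) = (p - 4)*(p + 2)*(p - 1)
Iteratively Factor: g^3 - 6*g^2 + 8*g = (g - 2)*(g^2 - 4*g) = g*(g - 2)*(g - 4)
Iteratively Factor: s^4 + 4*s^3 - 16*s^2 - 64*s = (s + 4)*(s^3 - 16*s) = (s + 4)^2*(s^2 - 4*s) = s*(s + 4)^2*(s - 4)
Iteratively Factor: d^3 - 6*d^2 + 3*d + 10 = (d - 2)*(d^2 - 4*d - 5) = (d - 2)*(d + 1)*(d - 5)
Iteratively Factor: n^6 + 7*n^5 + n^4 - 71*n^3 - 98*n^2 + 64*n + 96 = (n - 1)*(n^5 + 8*n^4 + 9*n^3 - 62*n^2 - 160*n - 96) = (n - 1)*(n + 1)*(n^4 + 7*n^3 + 2*n^2 - 64*n - 96) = (n - 1)*(n + 1)*(n + 2)*(n^3 + 5*n^2 - 8*n - 48) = (n - 1)*(n + 1)*(n + 2)*(n + 4)*(n^2 + n - 12) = (n - 3)*(n - 1)*(n + 1)*(n + 2)*(n + 4)*(n + 4)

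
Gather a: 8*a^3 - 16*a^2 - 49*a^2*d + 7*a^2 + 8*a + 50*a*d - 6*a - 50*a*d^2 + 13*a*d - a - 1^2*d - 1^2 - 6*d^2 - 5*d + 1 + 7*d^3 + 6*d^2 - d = 8*a^3 + a^2*(-49*d - 9) + a*(-50*d^2 + 63*d + 1) + 7*d^3 - 7*d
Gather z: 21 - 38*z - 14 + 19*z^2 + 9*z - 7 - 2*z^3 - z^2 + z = -2*z^3 + 18*z^2 - 28*z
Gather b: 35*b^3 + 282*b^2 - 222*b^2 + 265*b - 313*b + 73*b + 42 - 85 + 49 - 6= 35*b^3 + 60*b^2 + 25*b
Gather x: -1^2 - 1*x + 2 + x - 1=0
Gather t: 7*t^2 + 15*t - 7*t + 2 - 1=7*t^2 + 8*t + 1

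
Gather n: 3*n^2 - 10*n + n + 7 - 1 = 3*n^2 - 9*n + 6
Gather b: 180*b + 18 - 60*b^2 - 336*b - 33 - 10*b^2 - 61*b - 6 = -70*b^2 - 217*b - 21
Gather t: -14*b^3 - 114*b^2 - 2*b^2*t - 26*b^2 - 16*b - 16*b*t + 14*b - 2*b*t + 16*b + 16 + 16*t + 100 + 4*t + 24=-14*b^3 - 140*b^2 + 14*b + t*(-2*b^2 - 18*b + 20) + 140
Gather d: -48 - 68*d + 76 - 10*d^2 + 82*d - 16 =-10*d^2 + 14*d + 12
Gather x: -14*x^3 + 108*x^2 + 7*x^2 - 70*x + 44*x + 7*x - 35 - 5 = -14*x^3 + 115*x^2 - 19*x - 40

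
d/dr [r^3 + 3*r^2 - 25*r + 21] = 3*r^2 + 6*r - 25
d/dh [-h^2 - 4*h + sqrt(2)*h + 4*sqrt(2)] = -2*h - 4 + sqrt(2)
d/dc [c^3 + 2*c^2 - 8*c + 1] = 3*c^2 + 4*c - 8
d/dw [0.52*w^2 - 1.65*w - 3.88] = 1.04*w - 1.65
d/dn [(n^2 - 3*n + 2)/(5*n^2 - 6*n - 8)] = 9/(25*n^2 + 40*n + 16)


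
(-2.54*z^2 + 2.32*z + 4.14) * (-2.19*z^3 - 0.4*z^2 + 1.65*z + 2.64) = 5.5626*z^5 - 4.0648*z^4 - 14.1856*z^3 - 4.5336*z^2 + 12.9558*z + 10.9296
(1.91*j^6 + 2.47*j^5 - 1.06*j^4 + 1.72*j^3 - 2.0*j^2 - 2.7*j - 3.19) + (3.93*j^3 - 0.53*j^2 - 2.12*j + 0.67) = 1.91*j^6 + 2.47*j^5 - 1.06*j^4 + 5.65*j^3 - 2.53*j^2 - 4.82*j - 2.52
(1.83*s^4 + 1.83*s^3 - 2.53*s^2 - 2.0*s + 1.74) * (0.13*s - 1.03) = 0.2379*s^5 - 1.647*s^4 - 2.2138*s^3 + 2.3459*s^2 + 2.2862*s - 1.7922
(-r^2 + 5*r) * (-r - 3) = r^3 - 2*r^2 - 15*r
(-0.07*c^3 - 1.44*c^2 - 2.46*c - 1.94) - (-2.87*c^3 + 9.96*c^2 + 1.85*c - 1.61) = 2.8*c^3 - 11.4*c^2 - 4.31*c - 0.33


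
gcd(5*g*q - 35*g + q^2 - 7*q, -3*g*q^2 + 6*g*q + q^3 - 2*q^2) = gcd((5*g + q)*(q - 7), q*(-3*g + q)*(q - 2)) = 1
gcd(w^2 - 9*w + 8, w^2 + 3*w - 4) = w - 1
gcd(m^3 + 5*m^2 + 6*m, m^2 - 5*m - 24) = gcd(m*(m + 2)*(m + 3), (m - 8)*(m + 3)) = m + 3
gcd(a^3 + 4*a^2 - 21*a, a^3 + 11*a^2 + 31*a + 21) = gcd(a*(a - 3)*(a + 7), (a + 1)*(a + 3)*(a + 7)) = a + 7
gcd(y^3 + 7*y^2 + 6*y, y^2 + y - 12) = 1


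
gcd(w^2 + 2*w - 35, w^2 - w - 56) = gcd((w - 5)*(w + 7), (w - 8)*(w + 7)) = w + 7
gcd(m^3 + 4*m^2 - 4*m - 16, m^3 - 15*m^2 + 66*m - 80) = m - 2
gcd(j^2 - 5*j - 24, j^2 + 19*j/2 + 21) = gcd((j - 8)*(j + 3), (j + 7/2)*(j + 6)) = 1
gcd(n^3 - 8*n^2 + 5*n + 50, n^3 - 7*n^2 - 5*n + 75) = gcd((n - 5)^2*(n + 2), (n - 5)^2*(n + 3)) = n^2 - 10*n + 25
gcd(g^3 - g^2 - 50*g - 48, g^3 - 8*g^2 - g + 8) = g^2 - 7*g - 8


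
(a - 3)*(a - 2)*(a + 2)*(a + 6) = a^4 + 3*a^3 - 22*a^2 - 12*a + 72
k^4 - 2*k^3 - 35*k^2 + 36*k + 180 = (k - 6)*(k - 3)*(k + 2)*(k + 5)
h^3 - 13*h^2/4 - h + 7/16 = (h - 7/2)*(h - 1/4)*(h + 1/2)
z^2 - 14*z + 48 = (z - 8)*(z - 6)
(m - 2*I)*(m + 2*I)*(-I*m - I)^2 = -m^4 - 2*m^3 - 5*m^2 - 8*m - 4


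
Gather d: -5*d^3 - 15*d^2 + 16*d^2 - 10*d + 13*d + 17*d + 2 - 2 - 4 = -5*d^3 + d^2 + 20*d - 4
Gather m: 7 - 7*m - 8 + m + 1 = -6*m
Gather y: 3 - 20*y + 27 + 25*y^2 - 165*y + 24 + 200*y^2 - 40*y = 225*y^2 - 225*y + 54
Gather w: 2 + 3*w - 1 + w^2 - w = w^2 + 2*w + 1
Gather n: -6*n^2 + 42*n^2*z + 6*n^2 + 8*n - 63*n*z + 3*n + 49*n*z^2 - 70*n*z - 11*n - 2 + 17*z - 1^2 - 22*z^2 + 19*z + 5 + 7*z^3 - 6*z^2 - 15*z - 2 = 42*n^2*z + n*(49*z^2 - 133*z) + 7*z^3 - 28*z^2 + 21*z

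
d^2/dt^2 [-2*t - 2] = 0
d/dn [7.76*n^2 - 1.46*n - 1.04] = 15.52*n - 1.46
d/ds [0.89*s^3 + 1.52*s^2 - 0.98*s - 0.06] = 2.67*s^2 + 3.04*s - 0.98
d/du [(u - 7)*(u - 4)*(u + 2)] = 3*u^2 - 18*u + 6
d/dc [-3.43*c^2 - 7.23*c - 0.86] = -6.86*c - 7.23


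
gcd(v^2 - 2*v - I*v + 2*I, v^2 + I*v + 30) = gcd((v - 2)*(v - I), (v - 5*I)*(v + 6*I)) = 1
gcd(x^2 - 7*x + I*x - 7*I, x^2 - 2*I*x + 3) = x + I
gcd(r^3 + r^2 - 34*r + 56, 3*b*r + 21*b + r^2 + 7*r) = r + 7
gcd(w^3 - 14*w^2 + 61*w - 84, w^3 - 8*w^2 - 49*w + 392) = w - 7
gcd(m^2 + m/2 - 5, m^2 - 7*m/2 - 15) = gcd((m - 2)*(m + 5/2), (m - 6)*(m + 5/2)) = m + 5/2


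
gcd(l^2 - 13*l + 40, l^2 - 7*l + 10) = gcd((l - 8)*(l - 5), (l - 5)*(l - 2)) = l - 5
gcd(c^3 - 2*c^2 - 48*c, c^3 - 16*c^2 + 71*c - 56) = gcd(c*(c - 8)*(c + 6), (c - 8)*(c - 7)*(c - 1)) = c - 8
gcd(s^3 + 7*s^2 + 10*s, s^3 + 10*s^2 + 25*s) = s^2 + 5*s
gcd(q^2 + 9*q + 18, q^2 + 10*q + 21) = q + 3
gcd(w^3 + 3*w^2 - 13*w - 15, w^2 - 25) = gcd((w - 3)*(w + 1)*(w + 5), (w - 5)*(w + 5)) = w + 5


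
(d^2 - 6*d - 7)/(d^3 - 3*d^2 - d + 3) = (d - 7)/(d^2 - 4*d + 3)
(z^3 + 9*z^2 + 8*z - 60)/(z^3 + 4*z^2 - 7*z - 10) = (z + 6)/(z + 1)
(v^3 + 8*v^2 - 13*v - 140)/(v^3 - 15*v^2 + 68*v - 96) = (v^2 + 12*v + 35)/(v^2 - 11*v + 24)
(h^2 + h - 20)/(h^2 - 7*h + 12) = (h + 5)/(h - 3)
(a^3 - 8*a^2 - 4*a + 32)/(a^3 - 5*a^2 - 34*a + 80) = (a + 2)/(a + 5)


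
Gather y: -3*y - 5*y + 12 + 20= 32 - 8*y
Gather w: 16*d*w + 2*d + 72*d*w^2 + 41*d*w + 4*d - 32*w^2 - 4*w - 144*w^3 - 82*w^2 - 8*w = 6*d - 144*w^3 + w^2*(72*d - 114) + w*(57*d - 12)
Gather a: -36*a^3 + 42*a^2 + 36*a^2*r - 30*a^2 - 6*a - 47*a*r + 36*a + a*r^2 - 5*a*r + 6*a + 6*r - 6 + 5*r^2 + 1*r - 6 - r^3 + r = -36*a^3 + a^2*(36*r + 12) + a*(r^2 - 52*r + 36) - r^3 + 5*r^2 + 8*r - 12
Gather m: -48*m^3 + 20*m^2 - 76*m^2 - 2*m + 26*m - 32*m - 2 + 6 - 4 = -48*m^3 - 56*m^2 - 8*m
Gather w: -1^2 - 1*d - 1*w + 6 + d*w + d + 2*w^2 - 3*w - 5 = 2*w^2 + w*(d - 4)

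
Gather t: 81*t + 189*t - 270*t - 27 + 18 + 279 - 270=0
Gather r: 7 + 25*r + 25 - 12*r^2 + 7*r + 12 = -12*r^2 + 32*r + 44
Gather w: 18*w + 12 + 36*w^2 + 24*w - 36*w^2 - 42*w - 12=0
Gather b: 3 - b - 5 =-b - 2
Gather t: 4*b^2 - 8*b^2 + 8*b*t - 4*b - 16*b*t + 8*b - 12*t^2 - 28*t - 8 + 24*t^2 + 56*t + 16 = -4*b^2 + 4*b + 12*t^2 + t*(28 - 8*b) + 8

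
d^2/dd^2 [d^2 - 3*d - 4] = 2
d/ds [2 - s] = -1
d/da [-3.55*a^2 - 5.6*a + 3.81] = -7.1*a - 5.6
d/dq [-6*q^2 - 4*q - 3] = -12*q - 4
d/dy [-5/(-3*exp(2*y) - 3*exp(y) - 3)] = 5*(-2*exp(y) - 1)*exp(y)/(3*(exp(2*y) + exp(y) + 1)^2)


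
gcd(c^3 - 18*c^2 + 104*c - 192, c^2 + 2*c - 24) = c - 4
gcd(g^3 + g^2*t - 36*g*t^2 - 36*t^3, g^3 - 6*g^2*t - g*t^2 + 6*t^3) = -g^2 + 5*g*t + 6*t^2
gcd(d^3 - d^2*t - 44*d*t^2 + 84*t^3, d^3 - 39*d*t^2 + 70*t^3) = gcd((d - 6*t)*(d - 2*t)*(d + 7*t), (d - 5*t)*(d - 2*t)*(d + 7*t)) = -d^2 - 5*d*t + 14*t^2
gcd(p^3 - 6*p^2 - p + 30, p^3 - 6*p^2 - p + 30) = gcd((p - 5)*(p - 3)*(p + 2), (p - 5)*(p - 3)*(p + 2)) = p^3 - 6*p^2 - p + 30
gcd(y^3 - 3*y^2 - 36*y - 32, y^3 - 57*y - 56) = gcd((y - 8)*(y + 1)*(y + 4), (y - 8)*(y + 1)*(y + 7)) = y^2 - 7*y - 8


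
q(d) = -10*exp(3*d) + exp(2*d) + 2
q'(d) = -30*exp(3*d) + 2*exp(2*d)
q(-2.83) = 2.00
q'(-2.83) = 0.00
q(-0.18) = -3.13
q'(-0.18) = -16.09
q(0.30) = -20.77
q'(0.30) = -70.14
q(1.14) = -293.92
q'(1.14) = -897.53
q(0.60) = -55.18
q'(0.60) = -174.85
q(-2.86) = 2.00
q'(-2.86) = 0.00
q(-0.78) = 1.25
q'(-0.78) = -2.47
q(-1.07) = 1.71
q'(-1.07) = -0.98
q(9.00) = -5320416746046.85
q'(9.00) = -15961315898115.68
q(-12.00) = 2.00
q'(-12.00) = 0.00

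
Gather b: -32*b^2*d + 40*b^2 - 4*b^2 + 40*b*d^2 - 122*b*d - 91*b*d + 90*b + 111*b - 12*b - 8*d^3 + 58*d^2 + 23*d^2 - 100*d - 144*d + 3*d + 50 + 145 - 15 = b^2*(36 - 32*d) + b*(40*d^2 - 213*d + 189) - 8*d^3 + 81*d^2 - 241*d + 180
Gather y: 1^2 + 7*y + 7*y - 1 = 14*y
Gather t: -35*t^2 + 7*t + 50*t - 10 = -35*t^2 + 57*t - 10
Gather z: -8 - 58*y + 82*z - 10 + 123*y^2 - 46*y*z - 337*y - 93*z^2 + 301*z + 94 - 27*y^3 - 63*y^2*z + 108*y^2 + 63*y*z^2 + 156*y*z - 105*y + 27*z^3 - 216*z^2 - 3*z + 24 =-27*y^3 + 231*y^2 - 500*y + 27*z^3 + z^2*(63*y - 309) + z*(-63*y^2 + 110*y + 380) + 100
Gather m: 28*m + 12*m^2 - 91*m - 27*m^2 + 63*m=-15*m^2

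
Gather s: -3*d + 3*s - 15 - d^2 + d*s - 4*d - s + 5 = -d^2 - 7*d + s*(d + 2) - 10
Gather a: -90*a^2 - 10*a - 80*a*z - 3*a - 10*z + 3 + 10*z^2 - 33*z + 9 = -90*a^2 + a*(-80*z - 13) + 10*z^2 - 43*z + 12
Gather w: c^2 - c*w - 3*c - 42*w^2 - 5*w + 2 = c^2 - 3*c - 42*w^2 + w*(-c - 5) + 2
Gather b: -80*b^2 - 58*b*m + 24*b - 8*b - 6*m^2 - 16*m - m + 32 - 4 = -80*b^2 + b*(16 - 58*m) - 6*m^2 - 17*m + 28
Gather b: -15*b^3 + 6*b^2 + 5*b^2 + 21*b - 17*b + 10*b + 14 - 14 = -15*b^3 + 11*b^2 + 14*b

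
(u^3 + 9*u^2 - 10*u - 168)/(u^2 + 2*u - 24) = u + 7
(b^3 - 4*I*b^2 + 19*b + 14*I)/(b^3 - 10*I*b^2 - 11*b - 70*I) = (b + I)/(b - 5*I)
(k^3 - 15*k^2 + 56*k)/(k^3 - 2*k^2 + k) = (k^2 - 15*k + 56)/(k^2 - 2*k + 1)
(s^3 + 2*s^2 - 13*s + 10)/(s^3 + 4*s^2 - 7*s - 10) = (s - 1)/(s + 1)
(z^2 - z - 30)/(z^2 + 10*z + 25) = (z - 6)/(z + 5)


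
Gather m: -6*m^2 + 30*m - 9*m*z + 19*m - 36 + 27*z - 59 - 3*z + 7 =-6*m^2 + m*(49 - 9*z) + 24*z - 88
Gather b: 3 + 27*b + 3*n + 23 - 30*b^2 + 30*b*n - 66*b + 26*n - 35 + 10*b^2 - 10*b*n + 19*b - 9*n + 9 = -20*b^2 + b*(20*n - 20) + 20*n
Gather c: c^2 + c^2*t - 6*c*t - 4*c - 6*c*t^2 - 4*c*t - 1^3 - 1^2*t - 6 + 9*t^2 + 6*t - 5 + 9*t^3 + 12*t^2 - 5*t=c^2*(t + 1) + c*(-6*t^2 - 10*t - 4) + 9*t^3 + 21*t^2 - 12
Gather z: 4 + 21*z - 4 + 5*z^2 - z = 5*z^2 + 20*z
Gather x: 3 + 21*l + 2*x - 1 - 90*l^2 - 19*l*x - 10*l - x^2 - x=-90*l^2 + 11*l - x^2 + x*(1 - 19*l) + 2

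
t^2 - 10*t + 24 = (t - 6)*(t - 4)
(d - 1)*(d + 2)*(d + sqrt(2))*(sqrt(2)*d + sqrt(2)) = sqrt(2)*d^4 + 2*d^3 + 2*sqrt(2)*d^3 - sqrt(2)*d^2 + 4*d^2 - 2*sqrt(2)*d - 2*d - 4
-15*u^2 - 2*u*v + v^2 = (-5*u + v)*(3*u + v)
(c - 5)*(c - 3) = c^2 - 8*c + 15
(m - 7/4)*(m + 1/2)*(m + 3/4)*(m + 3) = m^4 + 5*m^3/2 - 53*m^2/16 - 195*m/32 - 63/32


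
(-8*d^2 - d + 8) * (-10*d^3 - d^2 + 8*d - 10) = 80*d^5 + 18*d^4 - 143*d^3 + 64*d^2 + 74*d - 80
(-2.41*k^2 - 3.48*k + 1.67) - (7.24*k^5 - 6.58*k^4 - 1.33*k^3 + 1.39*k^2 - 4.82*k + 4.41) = -7.24*k^5 + 6.58*k^4 + 1.33*k^3 - 3.8*k^2 + 1.34*k - 2.74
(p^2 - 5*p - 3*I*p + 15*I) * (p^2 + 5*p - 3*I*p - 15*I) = p^4 - 6*I*p^3 - 34*p^2 + 150*I*p + 225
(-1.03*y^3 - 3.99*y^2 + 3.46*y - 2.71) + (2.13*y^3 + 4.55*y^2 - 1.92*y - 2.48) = 1.1*y^3 + 0.56*y^2 + 1.54*y - 5.19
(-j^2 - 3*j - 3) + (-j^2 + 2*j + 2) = -2*j^2 - j - 1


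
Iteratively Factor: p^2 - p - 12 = (p + 3)*(p - 4)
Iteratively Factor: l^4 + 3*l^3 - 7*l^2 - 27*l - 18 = (l + 3)*(l^3 - 7*l - 6) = (l - 3)*(l + 3)*(l^2 + 3*l + 2) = (l - 3)*(l + 1)*(l + 3)*(l + 2)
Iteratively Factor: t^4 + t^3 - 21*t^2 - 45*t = (t - 5)*(t^3 + 6*t^2 + 9*t) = (t - 5)*(t + 3)*(t^2 + 3*t) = (t - 5)*(t + 3)^2*(t)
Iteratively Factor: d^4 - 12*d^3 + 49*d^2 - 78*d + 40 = (d - 2)*(d^3 - 10*d^2 + 29*d - 20) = (d - 5)*(d - 2)*(d^2 - 5*d + 4) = (d - 5)*(d - 4)*(d - 2)*(d - 1)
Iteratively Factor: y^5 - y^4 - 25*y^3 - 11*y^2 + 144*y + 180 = (y - 5)*(y^4 + 4*y^3 - 5*y^2 - 36*y - 36) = (y - 5)*(y + 3)*(y^3 + y^2 - 8*y - 12) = (y - 5)*(y + 2)*(y + 3)*(y^2 - y - 6) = (y - 5)*(y - 3)*(y + 2)*(y + 3)*(y + 2)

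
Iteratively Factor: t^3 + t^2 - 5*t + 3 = (t + 3)*(t^2 - 2*t + 1) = (t - 1)*(t + 3)*(t - 1)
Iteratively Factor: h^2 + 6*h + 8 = (h + 2)*(h + 4)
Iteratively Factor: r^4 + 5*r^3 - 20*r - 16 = (r + 4)*(r^3 + r^2 - 4*r - 4) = (r + 2)*(r + 4)*(r^2 - r - 2) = (r - 2)*(r + 2)*(r + 4)*(r + 1)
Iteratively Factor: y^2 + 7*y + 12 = (y + 3)*(y + 4)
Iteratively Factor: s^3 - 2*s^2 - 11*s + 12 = (s - 1)*(s^2 - s - 12) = (s - 1)*(s + 3)*(s - 4)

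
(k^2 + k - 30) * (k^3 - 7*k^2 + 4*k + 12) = k^5 - 6*k^4 - 33*k^3 + 226*k^2 - 108*k - 360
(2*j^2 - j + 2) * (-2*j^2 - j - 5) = -4*j^4 - 13*j^2 + 3*j - 10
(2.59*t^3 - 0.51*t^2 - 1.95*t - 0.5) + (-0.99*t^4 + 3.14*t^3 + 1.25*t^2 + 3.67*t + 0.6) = -0.99*t^4 + 5.73*t^3 + 0.74*t^2 + 1.72*t + 0.1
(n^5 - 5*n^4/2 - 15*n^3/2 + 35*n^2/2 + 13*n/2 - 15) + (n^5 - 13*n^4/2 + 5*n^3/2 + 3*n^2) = 2*n^5 - 9*n^4 - 5*n^3 + 41*n^2/2 + 13*n/2 - 15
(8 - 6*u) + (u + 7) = 15 - 5*u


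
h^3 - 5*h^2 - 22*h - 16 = (h - 8)*(h + 1)*(h + 2)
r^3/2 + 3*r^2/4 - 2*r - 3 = (r/2 + 1)*(r - 2)*(r + 3/2)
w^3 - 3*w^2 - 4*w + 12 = (w - 3)*(w - 2)*(w + 2)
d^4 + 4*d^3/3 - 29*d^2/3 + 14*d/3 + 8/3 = (d - 2)*(d - 1)*(d + 1/3)*(d + 4)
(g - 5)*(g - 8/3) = g^2 - 23*g/3 + 40/3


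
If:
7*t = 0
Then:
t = 0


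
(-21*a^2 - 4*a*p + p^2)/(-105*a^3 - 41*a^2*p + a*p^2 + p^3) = 1/(5*a + p)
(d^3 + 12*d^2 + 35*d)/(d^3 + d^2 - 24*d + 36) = d*(d^2 + 12*d + 35)/(d^3 + d^2 - 24*d + 36)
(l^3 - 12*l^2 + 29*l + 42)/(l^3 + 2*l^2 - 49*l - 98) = (l^2 - 5*l - 6)/(l^2 + 9*l + 14)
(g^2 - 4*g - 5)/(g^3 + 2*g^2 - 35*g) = (g + 1)/(g*(g + 7))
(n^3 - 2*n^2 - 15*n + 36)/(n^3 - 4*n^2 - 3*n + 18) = (n + 4)/(n + 2)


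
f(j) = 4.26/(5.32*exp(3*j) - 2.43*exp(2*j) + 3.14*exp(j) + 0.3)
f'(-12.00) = 0.00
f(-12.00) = 14.20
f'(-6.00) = -0.35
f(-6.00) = 13.84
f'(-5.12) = -0.78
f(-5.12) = 13.37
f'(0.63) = -0.37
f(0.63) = 0.13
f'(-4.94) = -0.91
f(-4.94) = 13.22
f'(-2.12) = -3.36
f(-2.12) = 6.54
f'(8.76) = -0.00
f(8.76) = 0.00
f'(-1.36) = -3.00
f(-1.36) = 4.11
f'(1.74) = -0.01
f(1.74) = 0.00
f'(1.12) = -0.09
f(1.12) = 0.03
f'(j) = 4.26*(-15.96*exp(3*j) + 4.86*exp(2*j) - 3.14*exp(j))/(5.32*exp(3*j) - 2.43*exp(2*j) + 3.14*exp(j) + 0.3)^2 = (-67.9896*exp(2*j) + 20.7036*exp(j) - 13.3764)*exp(j)/(5.32*exp(3*j) - 2.43*exp(2*j) + 3.14*exp(j) + 0.3)^2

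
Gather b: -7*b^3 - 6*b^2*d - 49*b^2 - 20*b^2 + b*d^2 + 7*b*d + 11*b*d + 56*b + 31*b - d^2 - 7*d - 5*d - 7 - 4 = -7*b^3 + b^2*(-6*d - 69) + b*(d^2 + 18*d + 87) - d^2 - 12*d - 11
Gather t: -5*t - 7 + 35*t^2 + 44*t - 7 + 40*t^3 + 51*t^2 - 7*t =40*t^3 + 86*t^2 + 32*t - 14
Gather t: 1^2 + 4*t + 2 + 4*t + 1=8*t + 4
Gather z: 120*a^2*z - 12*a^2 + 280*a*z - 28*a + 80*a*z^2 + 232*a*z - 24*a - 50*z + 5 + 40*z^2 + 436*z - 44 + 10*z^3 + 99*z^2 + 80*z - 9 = -12*a^2 - 52*a + 10*z^3 + z^2*(80*a + 139) + z*(120*a^2 + 512*a + 466) - 48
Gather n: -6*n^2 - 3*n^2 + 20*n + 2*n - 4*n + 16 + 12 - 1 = -9*n^2 + 18*n + 27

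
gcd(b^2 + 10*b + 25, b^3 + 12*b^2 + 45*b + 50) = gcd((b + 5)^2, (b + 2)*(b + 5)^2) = b^2 + 10*b + 25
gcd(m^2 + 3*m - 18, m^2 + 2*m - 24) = m + 6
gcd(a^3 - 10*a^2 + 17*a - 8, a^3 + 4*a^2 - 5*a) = a - 1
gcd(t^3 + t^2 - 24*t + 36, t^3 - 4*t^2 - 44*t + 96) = t^2 + 4*t - 12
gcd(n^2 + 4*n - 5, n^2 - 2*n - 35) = n + 5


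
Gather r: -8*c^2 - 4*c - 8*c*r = -8*c^2 - 8*c*r - 4*c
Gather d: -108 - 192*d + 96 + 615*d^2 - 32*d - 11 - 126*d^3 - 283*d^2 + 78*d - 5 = -126*d^3 + 332*d^2 - 146*d - 28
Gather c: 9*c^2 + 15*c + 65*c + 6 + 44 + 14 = 9*c^2 + 80*c + 64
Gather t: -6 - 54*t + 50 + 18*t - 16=28 - 36*t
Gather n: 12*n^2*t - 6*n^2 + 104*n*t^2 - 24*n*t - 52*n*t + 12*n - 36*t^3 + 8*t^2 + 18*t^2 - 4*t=n^2*(12*t - 6) + n*(104*t^2 - 76*t + 12) - 36*t^3 + 26*t^2 - 4*t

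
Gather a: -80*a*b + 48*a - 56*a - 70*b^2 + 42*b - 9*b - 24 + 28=a*(-80*b - 8) - 70*b^2 + 33*b + 4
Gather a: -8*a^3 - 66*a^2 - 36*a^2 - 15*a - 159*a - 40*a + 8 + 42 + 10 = -8*a^3 - 102*a^2 - 214*a + 60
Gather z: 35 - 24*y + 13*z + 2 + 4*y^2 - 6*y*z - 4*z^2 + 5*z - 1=4*y^2 - 24*y - 4*z^2 + z*(18 - 6*y) + 36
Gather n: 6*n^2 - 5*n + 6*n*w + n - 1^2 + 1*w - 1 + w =6*n^2 + n*(6*w - 4) + 2*w - 2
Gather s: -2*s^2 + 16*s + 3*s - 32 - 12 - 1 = -2*s^2 + 19*s - 45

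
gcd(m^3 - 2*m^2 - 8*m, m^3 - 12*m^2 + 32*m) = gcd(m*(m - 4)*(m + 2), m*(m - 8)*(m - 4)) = m^2 - 4*m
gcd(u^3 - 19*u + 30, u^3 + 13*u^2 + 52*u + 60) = u + 5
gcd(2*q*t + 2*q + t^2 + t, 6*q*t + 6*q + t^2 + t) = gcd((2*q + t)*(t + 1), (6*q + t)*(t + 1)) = t + 1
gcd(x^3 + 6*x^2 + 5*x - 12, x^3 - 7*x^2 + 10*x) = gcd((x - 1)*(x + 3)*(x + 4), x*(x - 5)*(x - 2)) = 1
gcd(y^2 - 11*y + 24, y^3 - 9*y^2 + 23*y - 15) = y - 3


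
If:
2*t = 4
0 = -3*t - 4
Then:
No Solution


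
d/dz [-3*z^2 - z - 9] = -6*z - 1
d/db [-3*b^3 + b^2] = b*(2 - 9*b)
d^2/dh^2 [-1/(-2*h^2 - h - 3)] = 2*(-4*h^2 - 2*h + (4*h + 1)^2 - 6)/(2*h^2 + h + 3)^3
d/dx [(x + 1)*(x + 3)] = 2*x + 4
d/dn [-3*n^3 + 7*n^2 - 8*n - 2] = -9*n^2 + 14*n - 8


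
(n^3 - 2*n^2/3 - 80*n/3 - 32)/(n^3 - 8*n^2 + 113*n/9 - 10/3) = 3*(3*n^2 + 16*n + 16)/(9*n^2 - 18*n + 5)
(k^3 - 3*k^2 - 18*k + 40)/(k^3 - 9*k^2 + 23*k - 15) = (k^2 + 2*k - 8)/(k^2 - 4*k + 3)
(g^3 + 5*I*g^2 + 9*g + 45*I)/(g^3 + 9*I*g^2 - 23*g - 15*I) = (g - 3*I)/(g + I)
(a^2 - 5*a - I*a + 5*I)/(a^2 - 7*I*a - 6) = (a - 5)/(a - 6*I)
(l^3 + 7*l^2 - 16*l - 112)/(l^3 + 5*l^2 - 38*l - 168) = (l - 4)/(l - 6)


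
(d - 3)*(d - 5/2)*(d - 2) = d^3 - 15*d^2/2 + 37*d/2 - 15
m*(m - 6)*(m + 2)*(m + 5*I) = m^4 - 4*m^3 + 5*I*m^3 - 12*m^2 - 20*I*m^2 - 60*I*m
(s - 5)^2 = s^2 - 10*s + 25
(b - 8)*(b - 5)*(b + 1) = b^3 - 12*b^2 + 27*b + 40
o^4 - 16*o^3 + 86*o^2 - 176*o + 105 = (o - 7)*(o - 5)*(o - 3)*(o - 1)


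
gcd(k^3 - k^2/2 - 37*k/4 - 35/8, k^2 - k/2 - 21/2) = k - 7/2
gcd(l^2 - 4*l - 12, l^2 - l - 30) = l - 6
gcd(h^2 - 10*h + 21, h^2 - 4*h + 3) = h - 3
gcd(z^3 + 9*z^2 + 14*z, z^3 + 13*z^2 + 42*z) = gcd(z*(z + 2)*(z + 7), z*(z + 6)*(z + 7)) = z^2 + 7*z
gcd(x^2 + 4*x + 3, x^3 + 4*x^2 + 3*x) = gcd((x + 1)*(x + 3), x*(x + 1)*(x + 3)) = x^2 + 4*x + 3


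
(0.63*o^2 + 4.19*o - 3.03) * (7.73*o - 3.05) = 4.8699*o^3 + 30.4672*o^2 - 36.2014*o + 9.2415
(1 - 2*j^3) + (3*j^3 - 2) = j^3 - 1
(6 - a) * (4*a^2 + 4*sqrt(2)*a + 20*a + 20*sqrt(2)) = -4*a^3 - 4*sqrt(2)*a^2 + 4*a^2 + 4*sqrt(2)*a + 120*a + 120*sqrt(2)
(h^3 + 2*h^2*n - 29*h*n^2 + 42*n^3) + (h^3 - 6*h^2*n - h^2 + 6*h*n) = 2*h^3 - 4*h^2*n - h^2 - 29*h*n^2 + 6*h*n + 42*n^3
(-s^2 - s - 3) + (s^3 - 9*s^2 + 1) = s^3 - 10*s^2 - s - 2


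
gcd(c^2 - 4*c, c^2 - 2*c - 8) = c - 4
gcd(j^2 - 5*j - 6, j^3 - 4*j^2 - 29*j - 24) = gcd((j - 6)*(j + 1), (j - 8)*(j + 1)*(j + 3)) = j + 1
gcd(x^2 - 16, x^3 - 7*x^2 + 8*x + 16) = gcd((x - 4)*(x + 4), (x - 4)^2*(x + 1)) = x - 4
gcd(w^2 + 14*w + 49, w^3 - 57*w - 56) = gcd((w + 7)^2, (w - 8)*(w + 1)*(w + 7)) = w + 7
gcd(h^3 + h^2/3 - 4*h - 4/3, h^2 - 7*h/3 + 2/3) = h - 2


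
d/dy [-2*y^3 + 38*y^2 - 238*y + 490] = -6*y^2 + 76*y - 238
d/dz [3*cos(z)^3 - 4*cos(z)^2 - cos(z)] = (-9*cos(z)^2 + 8*cos(z) + 1)*sin(z)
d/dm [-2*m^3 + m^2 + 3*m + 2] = -6*m^2 + 2*m + 3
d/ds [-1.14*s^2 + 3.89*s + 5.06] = 3.89 - 2.28*s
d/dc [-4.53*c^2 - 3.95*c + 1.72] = -9.06*c - 3.95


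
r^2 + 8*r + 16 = (r + 4)^2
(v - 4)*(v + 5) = v^2 + v - 20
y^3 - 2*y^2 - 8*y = y*(y - 4)*(y + 2)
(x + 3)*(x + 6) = x^2 + 9*x + 18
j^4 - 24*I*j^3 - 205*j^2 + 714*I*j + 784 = (j - 8*I)*(j - 7*I)^2*(j - 2*I)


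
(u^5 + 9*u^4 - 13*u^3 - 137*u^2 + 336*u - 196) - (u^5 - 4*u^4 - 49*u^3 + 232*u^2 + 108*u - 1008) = 13*u^4 + 36*u^3 - 369*u^2 + 228*u + 812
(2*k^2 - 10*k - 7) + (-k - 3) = 2*k^2 - 11*k - 10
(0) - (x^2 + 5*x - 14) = -x^2 - 5*x + 14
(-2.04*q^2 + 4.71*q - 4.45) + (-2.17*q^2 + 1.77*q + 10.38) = -4.21*q^2 + 6.48*q + 5.93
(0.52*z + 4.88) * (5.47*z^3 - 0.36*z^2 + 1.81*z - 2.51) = 2.8444*z^4 + 26.5064*z^3 - 0.8156*z^2 + 7.5276*z - 12.2488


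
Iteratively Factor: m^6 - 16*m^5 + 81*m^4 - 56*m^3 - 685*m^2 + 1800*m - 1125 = (m - 3)*(m^5 - 13*m^4 + 42*m^3 + 70*m^2 - 475*m + 375) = (m - 5)*(m - 3)*(m^4 - 8*m^3 + 2*m^2 + 80*m - 75) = (m - 5)*(m - 3)*(m - 1)*(m^3 - 7*m^2 - 5*m + 75) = (m - 5)^2*(m - 3)*(m - 1)*(m^2 - 2*m - 15) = (m - 5)^2*(m - 3)*(m - 1)*(m + 3)*(m - 5)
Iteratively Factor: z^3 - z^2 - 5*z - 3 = (z + 1)*(z^2 - 2*z - 3) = (z - 3)*(z + 1)*(z + 1)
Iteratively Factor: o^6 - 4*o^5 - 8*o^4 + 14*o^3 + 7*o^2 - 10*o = (o - 1)*(o^5 - 3*o^4 - 11*o^3 + 3*o^2 + 10*o) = (o - 1)*(o + 1)*(o^4 - 4*o^3 - 7*o^2 + 10*o) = o*(o - 1)*(o + 1)*(o^3 - 4*o^2 - 7*o + 10) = o*(o - 1)*(o + 1)*(o + 2)*(o^2 - 6*o + 5) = o*(o - 1)^2*(o + 1)*(o + 2)*(o - 5)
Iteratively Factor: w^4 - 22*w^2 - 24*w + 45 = (w + 3)*(w^3 - 3*w^2 - 13*w + 15) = (w - 5)*(w + 3)*(w^2 + 2*w - 3) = (w - 5)*(w + 3)^2*(w - 1)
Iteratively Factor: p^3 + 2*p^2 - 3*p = (p + 3)*(p^2 - p) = (p - 1)*(p + 3)*(p)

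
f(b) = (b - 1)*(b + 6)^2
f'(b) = (b - 1)*(2*b + 12) + (b + 6)^2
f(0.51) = -20.77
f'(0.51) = 36.00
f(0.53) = -20.04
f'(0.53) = 36.50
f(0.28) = -28.40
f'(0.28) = 30.40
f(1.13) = 6.61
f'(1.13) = 52.69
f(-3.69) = -25.03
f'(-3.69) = -16.33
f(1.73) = 43.62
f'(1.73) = 71.04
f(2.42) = 100.67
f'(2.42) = 94.81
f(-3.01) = -35.85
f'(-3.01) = -15.04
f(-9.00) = -90.00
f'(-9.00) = 69.00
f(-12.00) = -468.00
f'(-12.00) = 192.00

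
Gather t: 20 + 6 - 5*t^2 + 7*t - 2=-5*t^2 + 7*t + 24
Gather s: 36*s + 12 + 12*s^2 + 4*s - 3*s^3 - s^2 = -3*s^3 + 11*s^2 + 40*s + 12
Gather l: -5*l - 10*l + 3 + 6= 9 - 15*l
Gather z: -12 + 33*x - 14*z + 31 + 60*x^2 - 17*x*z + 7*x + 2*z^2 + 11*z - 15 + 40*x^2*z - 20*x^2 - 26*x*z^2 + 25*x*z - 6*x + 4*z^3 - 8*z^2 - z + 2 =40*x^2 + 34*x + 4*z^3 + z^2*(-26*x - 6) + z*(40*x^2 + 8*x - 4) + 6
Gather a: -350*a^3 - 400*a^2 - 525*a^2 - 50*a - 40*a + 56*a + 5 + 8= -350*a^3 - 925*a^2 - 34*a + 13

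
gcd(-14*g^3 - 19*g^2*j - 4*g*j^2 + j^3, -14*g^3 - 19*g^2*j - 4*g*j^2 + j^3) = 14*g^3 + 19*g^2*j + 4*g*j^2 - j^3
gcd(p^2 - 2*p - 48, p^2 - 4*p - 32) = p - 8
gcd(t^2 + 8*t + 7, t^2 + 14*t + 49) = t + 7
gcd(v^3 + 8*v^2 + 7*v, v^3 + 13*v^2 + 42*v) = v^2 + 7*v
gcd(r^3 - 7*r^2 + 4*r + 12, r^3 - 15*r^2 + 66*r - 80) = r - 2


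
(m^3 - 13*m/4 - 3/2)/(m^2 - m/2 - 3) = m + 1/2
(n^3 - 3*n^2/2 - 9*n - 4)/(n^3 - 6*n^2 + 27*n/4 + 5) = 2*(n + 2)/(2*n - 5)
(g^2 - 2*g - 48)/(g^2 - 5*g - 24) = (g + 6)/(g + 3)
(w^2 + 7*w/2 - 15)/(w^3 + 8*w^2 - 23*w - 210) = (w - 5/2)/(w^2 + 2*w - 35)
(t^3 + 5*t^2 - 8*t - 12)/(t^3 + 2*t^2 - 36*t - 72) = (t^2 - t - 2)/(t^2 - 4*t - 12)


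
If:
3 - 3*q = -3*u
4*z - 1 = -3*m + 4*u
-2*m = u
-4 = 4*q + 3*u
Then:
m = 4/7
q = -1/7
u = -8/7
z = -37/28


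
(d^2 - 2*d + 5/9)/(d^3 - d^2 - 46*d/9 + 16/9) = (3*d - 5)/(3*d^2 - 2*d - 16)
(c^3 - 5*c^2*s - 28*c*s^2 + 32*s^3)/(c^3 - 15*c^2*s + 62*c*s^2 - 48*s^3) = (-c - 4*s)/(-c + 6*s)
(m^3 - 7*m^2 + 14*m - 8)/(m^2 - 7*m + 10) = (m^2 - 5*m + 4)/(m - 5)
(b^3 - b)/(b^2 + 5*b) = (b^2 - 1)/(b + 5)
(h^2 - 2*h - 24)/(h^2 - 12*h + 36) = (h + 4)/(h - 6)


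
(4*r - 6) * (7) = 28*r - 42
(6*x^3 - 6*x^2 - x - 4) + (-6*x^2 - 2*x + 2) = 6*x^3 - 12*x^2 - 3*x - 2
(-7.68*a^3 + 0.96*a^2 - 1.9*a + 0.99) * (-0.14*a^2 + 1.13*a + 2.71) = 1.0752*a^5 - 8.8128*a^4 - 19.462*a^3 + 0.316*a^2 - 4.0303*a + 2.6829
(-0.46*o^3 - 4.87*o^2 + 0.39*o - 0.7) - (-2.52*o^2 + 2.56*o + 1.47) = -0.46*o^3 - 2.35*o^2 - 2.17*o - 2.17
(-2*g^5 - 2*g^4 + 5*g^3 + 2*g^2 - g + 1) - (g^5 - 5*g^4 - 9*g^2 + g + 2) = -3*g^5 + 3*g^4 + 5*g^3 + 11*g^2 - 2*g - 1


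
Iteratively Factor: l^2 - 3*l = (l - 3)*(l)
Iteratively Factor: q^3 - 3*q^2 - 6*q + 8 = (q - 4)*(q^2 + q - 2) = (q - 4)*(q + 2)*(q - 1)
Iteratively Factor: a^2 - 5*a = (a - 5)*(a)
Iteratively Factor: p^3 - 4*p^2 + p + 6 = (p - 2)*(p^2 - 2*p - 3) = (p - 2)*(p + 1)*(p - 3)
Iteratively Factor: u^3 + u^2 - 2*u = (u)*(u^2 + u - 2) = u*(u - 1)*(u + 2)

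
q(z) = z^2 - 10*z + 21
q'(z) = 2*z - 10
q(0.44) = 16.79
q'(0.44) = -9.12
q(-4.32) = 82.86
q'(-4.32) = -18.64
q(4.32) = -3.54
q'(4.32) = -1.36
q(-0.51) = 26.36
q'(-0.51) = -11.02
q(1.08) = 11.37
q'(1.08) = -7.84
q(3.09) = -0.35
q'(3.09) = -3.82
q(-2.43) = 51.20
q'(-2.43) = -14.86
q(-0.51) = 26.36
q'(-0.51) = -11.02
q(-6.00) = 117.00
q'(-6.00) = -22.00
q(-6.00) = 117.00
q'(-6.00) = -22.00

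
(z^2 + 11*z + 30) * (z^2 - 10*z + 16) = z^4 + z^3 - 64*z^2 - 124*z + 480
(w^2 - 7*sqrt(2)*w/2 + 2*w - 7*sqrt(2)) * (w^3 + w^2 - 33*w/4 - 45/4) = w^5 - 7*sqrt(2)*w^4/2 + 3*w^4 - 21*sqrt(2)*w^3/2 - 25*w^3/4 - 111*w^2/4 + 175*sqrt(2)*w^2/8 - 45*w/2 + 777*sqrt(2)*w/8 + 315*sqrt(2)/4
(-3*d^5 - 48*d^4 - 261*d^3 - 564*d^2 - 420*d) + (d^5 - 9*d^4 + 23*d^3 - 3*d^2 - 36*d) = -2*d^5 - 57*d^4 - 238*d^3 - 567*d^2 - 456*d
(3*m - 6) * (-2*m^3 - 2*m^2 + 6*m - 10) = -6*m^4 + 6*m^3 + 30*m^2 - 66*m + 60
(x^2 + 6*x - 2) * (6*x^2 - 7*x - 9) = 6*x^4 + 29*x^3 - 63*x^2 - 40*x + 18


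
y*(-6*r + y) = -6*r*y + y^2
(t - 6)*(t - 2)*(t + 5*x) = t^3 + 5*t^2*x - 8*t^2 - 40*t*x + 12*t + 60*x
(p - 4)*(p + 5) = p^2 + p - 20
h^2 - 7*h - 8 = (h - 8)*(h + 1)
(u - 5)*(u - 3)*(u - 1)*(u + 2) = u^4 - 7*u^3 + 5*u^2 + 31*u - 30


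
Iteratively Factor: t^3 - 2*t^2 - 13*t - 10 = (t - 5)*(t^2 + 3*t + 2) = (t - 5)*(t + 1)*(t + 2)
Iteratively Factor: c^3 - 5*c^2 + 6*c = (c - 2)*(c^2 - 3*c) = c*(c - 2)*(c - 3)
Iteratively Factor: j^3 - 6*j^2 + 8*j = (j)*(j^2 - 6*j + 8) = j*(j - 4)*(j - 2)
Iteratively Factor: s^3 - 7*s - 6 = (s + 2)*(s^2 - 2*s - 3) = (s + 1)*(s + 2)*(s - 3)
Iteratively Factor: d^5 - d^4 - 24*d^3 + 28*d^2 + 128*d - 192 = (d - 4)*(d^4 + 3*d^3 - 12*d^2 - 20*d + 48) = (d - 4)*(d - 2)*(d^3 + 5*d^2 - 2*d - 24) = (d - 4)*(d - 2)*(d + 4)*(d^2 + d - 6) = (d - 4)*(d - 2)*(d + 3)*(d + 4)*(d - 2)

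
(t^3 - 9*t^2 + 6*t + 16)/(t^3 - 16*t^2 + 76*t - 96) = (t + 1)/(t - 6)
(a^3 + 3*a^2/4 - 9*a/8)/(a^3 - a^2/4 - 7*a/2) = (-8*a^2 - 6*a + 9)/(2*(-4*a^2 + a + 14))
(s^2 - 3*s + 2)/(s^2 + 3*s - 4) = (s - 2)/(s + 4)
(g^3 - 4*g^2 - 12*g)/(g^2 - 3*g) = (g^2 - 4*g - 12)/(g - 3)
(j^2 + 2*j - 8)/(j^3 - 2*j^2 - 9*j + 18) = (j + 4)/(j^2 - 9)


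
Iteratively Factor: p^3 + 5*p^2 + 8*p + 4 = (p + 1)*(p^2 + 4*p + 4) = (p + 1)*(p + 2)*(p + 2)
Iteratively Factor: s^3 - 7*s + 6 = (s + 3)*(s^2 - 3*s + 2) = (s - 1)*(s + 3)*(s - 2)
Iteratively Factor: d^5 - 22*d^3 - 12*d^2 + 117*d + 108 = (d + 3)*(d^4 - 3*d^3 - 13*d^2 + 27*d + 36) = (d + 1)*(d + 3)*(d^3 - 4*d^2 - 9*d + 36) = (d + 1)*(d + 3)^2*(d^2 - 7*d + 12) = (d - 4)*(d + 1)*(d + 3)^2*(d - 3)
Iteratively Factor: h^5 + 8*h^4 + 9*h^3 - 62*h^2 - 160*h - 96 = (h + 4)*(h^4 + 4*h^3 - 7*h^2 - 34*h - 24) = (h + 2)*(h + 4)*(h^3 + 2*h^2 - 11*h - 12) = (h - 3)*(h + 2)*(h + 4)*(h^2 + 5*h + 4) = (h - 3)*(h + 1)*(h + 2)*(h + 4)*(h + 4)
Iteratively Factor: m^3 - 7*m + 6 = (m + 3)*(m^2 - 3*m + 2) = (m - 2)*(m + 3)*(m - 1)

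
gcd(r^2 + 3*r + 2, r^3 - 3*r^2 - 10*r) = r + 2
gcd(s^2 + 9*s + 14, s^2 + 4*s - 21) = s + 7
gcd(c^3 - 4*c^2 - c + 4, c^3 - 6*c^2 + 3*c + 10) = c + 1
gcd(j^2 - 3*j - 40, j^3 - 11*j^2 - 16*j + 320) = j^2 - 3*j - 40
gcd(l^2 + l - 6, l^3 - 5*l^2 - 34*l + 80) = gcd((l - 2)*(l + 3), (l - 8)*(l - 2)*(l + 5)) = l - 2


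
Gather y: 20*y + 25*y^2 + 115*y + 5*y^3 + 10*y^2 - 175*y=5*y^3 + 35*y^2 - 40*y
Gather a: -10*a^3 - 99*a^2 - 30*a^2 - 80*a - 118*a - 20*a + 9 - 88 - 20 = -10*a^3 - 129*a^2 - 218*a - 99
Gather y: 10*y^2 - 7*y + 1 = 10*y^2 - 7*y + 1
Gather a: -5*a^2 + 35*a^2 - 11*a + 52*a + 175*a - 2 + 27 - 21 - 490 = 30*a^2 + 216*a - 486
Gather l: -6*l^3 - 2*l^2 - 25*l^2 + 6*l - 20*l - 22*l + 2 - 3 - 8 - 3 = -6*l^3 - 27*l^2 - 36*l - 12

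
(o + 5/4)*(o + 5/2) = o^2 + 15*o/4 + 25/8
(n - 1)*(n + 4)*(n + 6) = n^3 + 9*n^2 + 14*n - 24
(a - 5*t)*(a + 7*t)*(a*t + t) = a^3*t + 2*a^2*t^2 + a^2*t - 35*a*t^3 + 2*a*t^2 - 35*t^3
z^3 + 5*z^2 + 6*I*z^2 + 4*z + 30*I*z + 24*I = (z + 1)*(z + 4)*(z + 6*I)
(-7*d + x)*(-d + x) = 7*d^2 - 8*d*x + x^2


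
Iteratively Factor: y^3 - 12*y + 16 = (y + 4)*(y^2 - 4*y + 4) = (y - 2)*(y + 4)*(y - 2)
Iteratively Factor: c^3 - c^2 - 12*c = (c)*(c^2 - c - 12) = c*(c + 3)*(c - 4)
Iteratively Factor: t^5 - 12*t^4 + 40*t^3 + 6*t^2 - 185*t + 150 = (t - 5)*(t^4 - 7*t^3 + 5*t^2 + 31*t - 30) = (t - 5)*(t - 1)*(t^3 - 6*t^2 - t + 30) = (t - 5)*(t - 3)*(t - 1)*(t^2 - 3*t - 10) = (t - 5)^2*(t - 3)*(t - 1)*(t + 2)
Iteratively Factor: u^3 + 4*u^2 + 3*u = (u)*(u^2 + 4*u + 3) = u*(u + 3)*(u + 1)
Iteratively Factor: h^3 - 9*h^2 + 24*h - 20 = (h - 5)*(h^2 - 4*h + 4) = (h - 5)*(h - 2)*(h - 2)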